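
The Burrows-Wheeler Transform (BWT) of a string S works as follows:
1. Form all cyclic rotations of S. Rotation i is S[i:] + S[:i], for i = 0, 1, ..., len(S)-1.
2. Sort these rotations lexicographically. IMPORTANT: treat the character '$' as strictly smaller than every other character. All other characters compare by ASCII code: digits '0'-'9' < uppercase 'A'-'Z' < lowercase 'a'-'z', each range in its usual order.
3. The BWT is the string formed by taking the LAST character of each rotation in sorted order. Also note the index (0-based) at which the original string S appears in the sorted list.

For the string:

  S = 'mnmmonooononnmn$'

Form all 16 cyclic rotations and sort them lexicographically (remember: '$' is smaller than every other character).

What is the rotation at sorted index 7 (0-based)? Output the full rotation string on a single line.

All 16 rotations (rotation i = S[i:]+S[:i]):
  rot[0] = mnmmonooononnmn$
  rot[1] = nmmonooononnmn$m
  rot[2] = mmonooononnmn$mn
  rot[3] = monooononnmn$mnm
  rot[4] = onooononnmn$mnmm
  rot[5] = nooononnmn$mnmmo
  rot[6] = ooononnmn$mnmmon
  rot[7] = oononnmn$mnmmono
  rot[8] = ononnmn$mnmmonoo
  rot[9] = nonnmn$mnmmonooo
  rot[10] = onnmn$mnmmonooon
  rot[11] = nnmn$mnmmonooono
  rot[12] = nmn$mnmmonooonon
  rot[13] = mn$mnmmonooononn
  rot[14] = n$mnmmonooononnm
  rot[15] = $mnmmonooononnmn
Sorted (with $ < everything):
  sorted[0] = $mnmmonooononnmn
  sorted[1] = mmonooononnmn$mn
  sorted[2] = mn$mnmmonooononn
  sorted[3] = mnmmonooononnmn$
  sorted[4] = monooononnmn$mnm
  sorted[5] = n$mnmmonooononnm
  sorted[6] = nmmonooononnmn$m
  sorted[7] = nmn$mnmmonooonon
  sorted[8] = nnmn$mnmmonooono
  sorted[9] = nonnmn$mnmmonooo
  sorted[10] = nooononnmn$mnmmo
  sorted[11] = onnmn$mnmmonooon
  sorted[12] = ononnmn$mnmmonoo
  sorted[13] = onooononnmn$mnmm
  sorted[14] = oononnmn$mnmmono
  sorted[15] = ooononnmn$mnmmon
sorted[7] = nmn$mnmmonooonon

Answer: nmn$mnmmonooonon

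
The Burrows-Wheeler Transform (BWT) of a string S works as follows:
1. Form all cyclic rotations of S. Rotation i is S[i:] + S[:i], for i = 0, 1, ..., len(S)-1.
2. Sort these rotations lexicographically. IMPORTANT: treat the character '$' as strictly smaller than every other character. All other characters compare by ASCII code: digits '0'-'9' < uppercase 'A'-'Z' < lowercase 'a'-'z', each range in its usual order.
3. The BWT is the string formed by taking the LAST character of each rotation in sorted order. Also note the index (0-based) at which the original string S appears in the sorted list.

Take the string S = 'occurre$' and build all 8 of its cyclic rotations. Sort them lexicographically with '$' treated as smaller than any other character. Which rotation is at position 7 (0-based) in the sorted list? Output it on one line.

Answer: urre$occ

Derivation:
All 8 rotations (rotation i = S[i:]+S[:i]):
  rot[0] = occurre$
  rot[1] = ccurre$o
  rot[2] = curre$oc
  rot[3] = urre$occ
  rot[4] = rre$occu
  rot[5] = re$occur
  rot[6] = e$occurr
  rot[7] = $occurre
Sorted (with $ < everything):
  sorted[0] = $occurre
  sorted[1] = ccurre$o
  sorted[2] = curre$oc
  sorted[3] = e$occurr
  sorted[4] = occurre$
  sorted[5] = re$occur
  sorted[6] = rre$occu
  sorted[7] = urre$occ
sorted[7] = urre$occ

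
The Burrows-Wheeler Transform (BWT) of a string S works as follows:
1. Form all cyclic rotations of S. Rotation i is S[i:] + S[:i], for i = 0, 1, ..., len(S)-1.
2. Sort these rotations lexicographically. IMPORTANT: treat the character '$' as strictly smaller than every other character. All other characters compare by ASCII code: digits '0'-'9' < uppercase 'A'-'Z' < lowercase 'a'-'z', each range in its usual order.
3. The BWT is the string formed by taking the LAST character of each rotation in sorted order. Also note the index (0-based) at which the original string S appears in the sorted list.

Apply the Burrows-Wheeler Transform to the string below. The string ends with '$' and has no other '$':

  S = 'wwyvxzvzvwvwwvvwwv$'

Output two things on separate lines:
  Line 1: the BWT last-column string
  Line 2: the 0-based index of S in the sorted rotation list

Answer: vwwzvwyzwwvvv$wvwvx
13

Derivation:
All 19 rotations (rotation i = S[i:]+S[:i]):
  rot[0] = wwyvxzvzvwvwwvvwwv$
  rot[1] = wyvxzvzvwvwwvvwwv$w
  rot[2] = yvxzvzvwvwwvvwwv$ww
  rot[3] = vxzvzvwvwwvvwwv$wwy
  rot[4] = xzvzvwvwwvvwwv$wwyv
  rot[5] = zvzvwvwwvvwwv$wwyvx
  rot[6] = vzvwvwwvvwwv$wwyvxz
  rot[7] = zvwvwwvvwwv$wwyvxzv
  rot[8] = vwvwwvvwwv$wwyvxzvz
  rot[9] = wvwwvvwwv$wwyvxzvzv
  rot[10] = vwwvvwwv$wwyvxzvzvw
  rot[11] = wwvvwwv$wwyvxzvzvwv
  rot[12] = wvvwwv$wwyvxzvzvwvw
  rot[13] = vvwwv$wwyvxzvzvwvww
  rot[14] = vwwv$wwyvxzvzvwvwwv
  rot[15] = wwv$wwyvxzvzvwvwwvv
  rot[16] = wv$wwyvxzvzvwvwwvvw
  rot[17] = v$wwyvxzvzvwvwwvvww
  rot[18] = $wwyvxzvzvwvwwvvwwv
Sorted (with $ < everything):
  sorted[0] = $wwyvxzvzvwvwwvvwwv  (last char: 'v')
  sorted[1] = v$wwyvxzvzvwvwwvvww  (last char: 'w')
  sorted[2] = vvwwv$wwyvxzvzvwvww  (last char: 'w')
  sorted[3] = vwvwwvvwwv$wwyvxzvz  (last char: 'z')
  sorted[4] = vwwv$wwyvxzvzvwvwwv  (last char: 'v')
  sorted[5] = vwwvvwwv$wwyvxzvzvw  (last char: 'w')
  sorted[6] = vxzvzvwvwwvvwwv$wwy  (last char: 'y')
  sorted[7] = vzvwvwwvvwwv$wwyvxz  (last char: 'z')
  sorted[8] = wv$wwyvxzvzvwvwwvvw  (last char: 'w')
  sorted[9] = wvvwwv$wwyvxzvzvwvw  (last char: 'w')
  sorted[10] = wvwwvvwwv$wwyvxzvzv  (last char: 'v')
  sorted[11] = wwv$wwyvxzvzvwvwwvv  (last char: 'v')
  sorted[12] = wwvvwwv$wwyvxzvzvwv  (last char: 'v')
  sorted[13] = wwyvxzvzvwvwwvvwwv$  (last char: '$')
  sorted[14] = wyvxzvzvwvwwvvwwv$w  (last char: 'w')
  sorted[15] = xzvzvwvwwvvwwv$wwyv  (last char: 'v')
  sorted[16] = yvxzvzvwvwwvvwwv$ww  (last char: 'w')
  sorted[17] = zvwvwwvvwwv$wwyvxzv  (last char: 'v')
  sorted[18] = zvzvwvwwvvwwv$wwyvx  (last char: 'x')
Last column: vwwzvwyzwwvvv$wvwvx
Original string S is at sorted index 13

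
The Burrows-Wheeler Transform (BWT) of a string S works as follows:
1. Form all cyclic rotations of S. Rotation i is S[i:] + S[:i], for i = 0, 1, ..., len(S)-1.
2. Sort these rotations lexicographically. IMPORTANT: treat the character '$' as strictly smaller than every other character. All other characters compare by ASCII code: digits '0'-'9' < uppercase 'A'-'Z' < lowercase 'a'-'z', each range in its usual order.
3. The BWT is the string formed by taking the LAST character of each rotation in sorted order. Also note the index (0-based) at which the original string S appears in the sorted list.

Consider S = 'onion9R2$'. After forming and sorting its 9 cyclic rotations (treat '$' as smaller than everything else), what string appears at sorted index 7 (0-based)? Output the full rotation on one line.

Answer: on9R2$oni

Derivation:
All 9 rotations (rotation i = S[i:]+S[:i]):
  rot[0] = onion9R2$
  rot[1] = nion9R2$o
  rot[2] = ion9R2$on
  rot[3] = on9R2$oni
  rot[4] = n9R2$onio
  rot[5] = 9R2$onion
  rot[6] = R2$onion9
  rot[7] = 2$onion9R
  rot[8] = $onion9R2
Sorted (with $ < everything):
  sorted[0] = $onion9R2
  sorted[1] = 2$onion9R
  sorted[2] = 9R2$onion
  sorted[3] = R2$onion9
  sorted[4] = ion9R2$on
  sorted[5] = n9R2$onio
  sorted[6] = nion9R2$o
  sorted[7] = on9R2$oni
  sorted[8] = onion9R2$
sorted[7] = on9R2$oni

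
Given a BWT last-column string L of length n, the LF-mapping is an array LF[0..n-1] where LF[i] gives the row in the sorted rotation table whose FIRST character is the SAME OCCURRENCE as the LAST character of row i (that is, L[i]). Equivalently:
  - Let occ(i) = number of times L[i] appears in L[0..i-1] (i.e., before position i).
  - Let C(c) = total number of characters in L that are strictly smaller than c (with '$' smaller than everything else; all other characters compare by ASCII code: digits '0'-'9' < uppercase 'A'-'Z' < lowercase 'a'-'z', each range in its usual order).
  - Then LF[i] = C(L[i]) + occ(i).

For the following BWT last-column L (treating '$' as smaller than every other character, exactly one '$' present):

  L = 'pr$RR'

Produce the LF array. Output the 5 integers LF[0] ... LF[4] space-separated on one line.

Answer: 3 4 0 1 2

Derivation:
Char counts: '$':1, 'R':2, 'p':1, 'r':1
C (first-col start): C('$')=0, C('R')=1, C('p')=3, C('r')=4
L[0]='p': occ=0, LF[0]=C('p')+0=3+0=3
L[1]='r': occ=0, LF[1]=C('r')+0=4+0=4
L[2]='$': occ=0, LF[2]=C('$')+0=0+0=0
L[3]='R': occ=0, LF[3]=C('R')+0=1+0=1
L[4]='R': occ=1, LF[4]=C('R')+1=1+1=2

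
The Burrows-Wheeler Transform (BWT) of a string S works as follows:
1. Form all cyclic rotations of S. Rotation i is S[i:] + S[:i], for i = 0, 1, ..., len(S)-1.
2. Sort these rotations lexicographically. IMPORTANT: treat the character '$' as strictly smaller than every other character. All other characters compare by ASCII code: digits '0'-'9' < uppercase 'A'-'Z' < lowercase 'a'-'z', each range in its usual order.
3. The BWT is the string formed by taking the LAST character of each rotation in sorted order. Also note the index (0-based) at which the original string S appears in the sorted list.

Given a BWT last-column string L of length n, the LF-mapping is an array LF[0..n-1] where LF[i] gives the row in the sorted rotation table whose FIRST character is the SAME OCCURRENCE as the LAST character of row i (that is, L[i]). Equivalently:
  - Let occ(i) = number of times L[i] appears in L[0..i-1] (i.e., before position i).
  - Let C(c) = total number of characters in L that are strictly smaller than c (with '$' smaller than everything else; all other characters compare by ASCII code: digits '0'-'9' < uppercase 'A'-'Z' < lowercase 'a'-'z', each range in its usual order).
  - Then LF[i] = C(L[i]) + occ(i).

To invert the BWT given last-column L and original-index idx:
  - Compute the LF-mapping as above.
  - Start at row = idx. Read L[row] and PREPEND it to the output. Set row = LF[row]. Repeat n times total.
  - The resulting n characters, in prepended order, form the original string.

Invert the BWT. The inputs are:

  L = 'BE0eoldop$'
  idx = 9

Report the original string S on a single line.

LF mapping: 2 3 1 5 7 6 4 8 9 0
Walk LF starting at row 9, prepending L[row]:
  step 1: row=9, L[9]='$', prepend. Next row=LF[9]=0
  step 2: row=0, L[0]='B', prepend. Next row=LF[0]=2
  step 3: row=2, L[2]='0', prepend. Next row=LF[2]=1
  step 4: row=1, L[1]='E', prepend. Next row=LF[1]=3
  step 5: row=3, L[3]='e', prepend. Next row=LF[3]=5
  step 6: row=5, L[5]='l', prepend. Next row=LF[5]=6
  step 7: row=6, L[6]='d', prepend. Next row=LF[6]=4
  step 8: row=4, L[4]='o', prepend. Next row=LF[4]=7
  step 9: row=7, L[7]='o', prepend. Next row=LF[7]=8
  step 10: row=8, L[8]='p', prepend. Next row=LF[8]=9
Reversed output: poodleE0B$

Answer: poodleE0B$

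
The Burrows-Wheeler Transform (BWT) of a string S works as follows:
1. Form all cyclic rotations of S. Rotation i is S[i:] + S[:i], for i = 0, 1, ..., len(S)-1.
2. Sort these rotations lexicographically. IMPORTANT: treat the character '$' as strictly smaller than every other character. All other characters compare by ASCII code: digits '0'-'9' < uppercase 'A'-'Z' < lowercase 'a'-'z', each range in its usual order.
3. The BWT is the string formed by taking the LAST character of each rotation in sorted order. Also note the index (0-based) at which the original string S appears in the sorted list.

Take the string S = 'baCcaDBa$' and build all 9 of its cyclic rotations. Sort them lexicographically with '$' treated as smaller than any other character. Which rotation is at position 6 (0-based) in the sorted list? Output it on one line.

All 9 rotations (rotation i = S[i:]+S[:i]):
  rot[0] = baCcaDBa$
  rot[1] = aCcaDBa$b
  rot[2] = CcaDBa$ba
  rot[3] = caDBa$baC
  rot[4] = aDBa$baCc
  rot[5] = DBa$baCca
  rot[6] = Ba$baCcaD
  rot[7] = a$baCcaDB
  rot[8] = $baCcaDBa
Sorted (with $ < everything):
  sorted[0] = $baCcaDBa
  sorted[1] = Ba$baCcaD
  sorted[2] = CcaDBa$ba
  sorted[3] = DBa$baCca
  sorted[4] = a$baCcaDB
  sorted[5] = aCcaDBa$b
  sorted[6] = aDBa$baCc
  sorted[7] = baCcaDBa$
  sorted[8] = caDBa$baC
sorted[6] = aDBa$baCc

Answer: aDBa$baCc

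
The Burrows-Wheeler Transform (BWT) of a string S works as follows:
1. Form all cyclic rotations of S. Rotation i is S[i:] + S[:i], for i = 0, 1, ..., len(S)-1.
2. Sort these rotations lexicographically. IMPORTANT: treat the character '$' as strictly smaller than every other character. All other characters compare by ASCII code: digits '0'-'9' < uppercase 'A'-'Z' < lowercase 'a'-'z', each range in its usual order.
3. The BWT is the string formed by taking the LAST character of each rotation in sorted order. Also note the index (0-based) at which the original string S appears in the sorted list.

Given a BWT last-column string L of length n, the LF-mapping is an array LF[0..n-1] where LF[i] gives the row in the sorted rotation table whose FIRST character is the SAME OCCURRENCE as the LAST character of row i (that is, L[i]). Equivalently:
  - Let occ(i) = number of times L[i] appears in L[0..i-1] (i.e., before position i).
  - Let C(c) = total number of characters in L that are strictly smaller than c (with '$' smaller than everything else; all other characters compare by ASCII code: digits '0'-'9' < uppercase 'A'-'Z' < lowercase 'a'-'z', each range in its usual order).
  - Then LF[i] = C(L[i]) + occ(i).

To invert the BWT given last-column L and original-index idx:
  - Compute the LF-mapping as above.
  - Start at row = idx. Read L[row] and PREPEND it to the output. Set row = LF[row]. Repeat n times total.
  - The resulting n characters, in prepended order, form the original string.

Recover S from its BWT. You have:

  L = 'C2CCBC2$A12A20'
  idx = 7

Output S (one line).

Answer: AAC1B22C20C2C$

Derivation:
LF mapping: 10 3 11 12 9 13 4 0 7 2 5 8 6 1
Walk LF starting at row 7, prepending L[row]:
  step 1: row=7, L[7]='$', prepend. Next row=LF[7]=0
  step 2: row=0, L[0]='C', prepend. Next row=LF[0]=10
  step 3: row=10, L[10]='2', prepend. Next row=LF[10]=5
  step 4: row=5, L[5]='C', prepend. Next row=LF[5]=13
  step 5: row=13, L[13]='0', prepend. Next row=LF[13]=1
  step 6: row=1, L[1]='2', prepend. Next row=LF[1]=3
  step 7: row=3, L[3]='C', prepend. Next row=LF[3]=12
  step 8: row=12, L[12]='2', prepend. Next row=LF[12]=6
  step 9: row=6, L[6]='2', prepend. Next row=LF[6]=4
  step 10: row=4, L[4]='B', prepend. Next row=LF[4]=9
  step 11: row=9, L[9]='1', prepend. Next row=LF[9]=2
  step 12: row=2, L[2]='C', prepend. Next row=LF[2]=11
  step 13: row=11, L[11]='A', prepend. Next row=LF[11]=8
  step 14: row=8, L[8]='A', prepend. Next row=LF[8]=7
Reversed output: AAC1B22C20C2C$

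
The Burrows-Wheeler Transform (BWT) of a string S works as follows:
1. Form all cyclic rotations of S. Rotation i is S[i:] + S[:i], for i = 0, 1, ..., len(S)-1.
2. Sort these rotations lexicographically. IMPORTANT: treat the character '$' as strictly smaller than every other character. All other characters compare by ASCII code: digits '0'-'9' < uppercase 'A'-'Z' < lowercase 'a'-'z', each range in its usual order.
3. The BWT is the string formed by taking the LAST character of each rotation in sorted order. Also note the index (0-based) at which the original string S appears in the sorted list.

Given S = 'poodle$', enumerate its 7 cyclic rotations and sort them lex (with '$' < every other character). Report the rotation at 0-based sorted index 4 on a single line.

All 7 rotations (rotation i = S[i:]+S[:i]):
  rot[0] = poodle$
  rot[1] = oodle$p
  rot[2] = odle$po
  rot[3] = dle$poo
  rot[4] = le$pood
  rot[5] = e$poodl
  rot[6] = $poodle
Sorted (with $ < everything):
  sorted[0] = $poodle
  sorted[1] = dle$poo
  sorted[2] = e$poodl
  sorted[3] = le$pood
  sorted[4] = odle$po
  sorted[5] = oodle$p
  sorted[6] = poodle$
sorted[4] = odle$po

Answer: odle$po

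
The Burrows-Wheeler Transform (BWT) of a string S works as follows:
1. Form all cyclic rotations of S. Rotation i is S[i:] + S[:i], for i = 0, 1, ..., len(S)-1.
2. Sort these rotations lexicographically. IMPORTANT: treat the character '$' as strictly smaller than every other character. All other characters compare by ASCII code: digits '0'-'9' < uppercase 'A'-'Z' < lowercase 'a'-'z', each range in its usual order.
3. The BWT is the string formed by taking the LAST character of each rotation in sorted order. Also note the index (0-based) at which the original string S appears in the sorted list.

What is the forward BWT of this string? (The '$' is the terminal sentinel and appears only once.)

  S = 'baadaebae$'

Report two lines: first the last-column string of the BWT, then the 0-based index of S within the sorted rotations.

Answer: ebabd$eaaa
5

Derivation:
All 10 rotations (rotation i = S[i:]+S[:i]):
  rot[0] = baadaebae$
  rot[1] = aadaebae$b
  rot[2] = adaebae$ba
  rot[3] = daebae$baa
  rot[4] = aebae$baad
  rot[5] = ebae$baada
  rot[6] = bae$baadae
  rot[7] = ae$baadaeb
  rot[8] = e$baadaeba
  rot[9] = $baadaebae
Sorted (with $ < everything):
  sorted[0] = $baadaebae  (last char: 'e')
  sorted[1] = aadaebae$b  (last char: 'b')
  sorted[2] = adaebae$ba  (last char: 'a')
  sorted[3] = ae$baadaeb  (last char: 'b')
  sorted[4] = aebae$baad  (last char: 'd')
  sorted[5] = baadaebae$  (last char: '$')
  sorted[6] = bae$baadae  (last char: 'e')
  sorted[7] = daebae$baa  (last char: 'a')
  sorted[8] = e$baadaeba  (last char: 'a')
  sorted[9] = ebae$baada  (last char: 'a')
Last column: ebabd$eaaa
Original string S is at sorted index 5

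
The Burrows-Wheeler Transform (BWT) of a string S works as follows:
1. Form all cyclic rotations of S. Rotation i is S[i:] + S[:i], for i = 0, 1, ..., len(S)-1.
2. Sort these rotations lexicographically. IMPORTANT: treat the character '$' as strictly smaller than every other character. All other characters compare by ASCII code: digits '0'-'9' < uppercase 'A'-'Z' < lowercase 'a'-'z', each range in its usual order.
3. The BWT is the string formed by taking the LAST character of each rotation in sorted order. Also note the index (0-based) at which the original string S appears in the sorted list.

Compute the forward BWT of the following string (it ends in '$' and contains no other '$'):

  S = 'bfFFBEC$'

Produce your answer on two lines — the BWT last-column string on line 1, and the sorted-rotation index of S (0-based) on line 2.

All 8 rotations (rotation i = S[i:]+S[:i]):
  rot[0] = bfFFBEC$
  rot[1] = fFFBEC$b
  rot[2] = FFBEC$bf
  rot[3] = FBEC$bfF
  rot[4] = BEC$bfFF
  rot[5] = EC$bfFFB
  rot[6] = C$bfFFBE
  rot[7] = $bfFFBEC
Sorted (with $ < everything):
  sorted[0] = $bfFFBEC  (last char: 'C')
  sorted[1] = BEC$bfFF  (last char: 'F')
  sorted[2] = C$bfFFBE  (last char: 'E')
  sorted[3] = EC$bfFFB  (last char: 'B')
  sorted[4] = FBEC$bfF  (last char: 'F')
  sorted[5] = FFBEC$bf  (last char: 'f')
  sorted[6] = bfFFBEC$  (last char: '$')
  sorted[7] = fFFBEC$b  (last char: 'b')
Last column: CFEBFf$b
Original string S is at sorted index 6

Answer: CFEBFf$b
6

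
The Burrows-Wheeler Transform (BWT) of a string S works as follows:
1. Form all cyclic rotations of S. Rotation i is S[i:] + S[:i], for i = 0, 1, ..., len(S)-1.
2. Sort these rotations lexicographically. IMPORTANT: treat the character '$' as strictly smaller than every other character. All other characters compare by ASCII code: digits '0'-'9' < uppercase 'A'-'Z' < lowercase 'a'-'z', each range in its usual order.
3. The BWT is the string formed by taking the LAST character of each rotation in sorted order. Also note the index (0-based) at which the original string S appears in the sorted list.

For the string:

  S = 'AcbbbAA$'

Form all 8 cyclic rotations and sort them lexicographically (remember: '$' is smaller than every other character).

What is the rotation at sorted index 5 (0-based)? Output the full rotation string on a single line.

Answer: bbAA$Acb

Derivation:
All 8 rotations (rotation i = S[i:]+S[:i]):
  rot[0] = AcbbbAA$
  rot[1] = cbbbAA$A
  rot[2] = bbbAA$Ac
  rot[3] = bbAA$Acb
  rot[4] = bAA$Acbb
  rot[5] = AA$Acbbb
  rot[6] = A$AcbbbA
  rot[7] = $AcbbbAA
Sorted (with $ < everything):
  sorted[0] = $AcbbbAA
  sorted[1] = A$AcbbbA
  sorted[2] = AA$Acbbb
  sorted[3] = AcbbbAA$
  sorted[4] = bAA$Acbb
  sorted[5] = bbAA$Acb
  sorted[6] = bbbAA$Ac
  sorted[7] = cbbbAA$A
sorted[5] = bbAA$Acb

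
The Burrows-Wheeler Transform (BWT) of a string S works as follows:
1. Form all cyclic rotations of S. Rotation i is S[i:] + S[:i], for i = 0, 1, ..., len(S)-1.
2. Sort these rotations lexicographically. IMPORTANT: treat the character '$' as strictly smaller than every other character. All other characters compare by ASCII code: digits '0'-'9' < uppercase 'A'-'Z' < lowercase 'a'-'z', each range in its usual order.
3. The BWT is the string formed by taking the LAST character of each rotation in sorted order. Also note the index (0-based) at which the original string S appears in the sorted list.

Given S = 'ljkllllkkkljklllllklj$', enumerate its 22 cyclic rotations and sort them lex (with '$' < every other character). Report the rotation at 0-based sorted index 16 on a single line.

Answer: llklj$ljkllllkkkljklll

Derivation:
All 22 rotations (rotation i = S[i:]+S[:i]):
  rot[0] = ljkllllkkkljklllllklj$
  rot[1] = jkllllkkkljklllllklj$l
  rot[2] = kllllkkkljklllllklj$lj
  rot[3] = llllkkkljklllllklj$ljk
  rot[4] = lllkkkljklllllklj$ljkl
  rot[5] = llkkkljklllllklj$ljkll
  rot[6] = lkkkljklllllklj$ljklll
  rot[7] = kkkljklllllklj$ljkllll
  rot[8] = kkljklllllklj$ljkllllk
  rot[9] = kljklllllklj$ljkllllkk
  rot[10] = ljklllllklj$ljkllllkkk
  rot[11] = jklllllklj$ljkllllkkkl
  rot[12] = klllllklj$ljkllllkkklj
  rot[13] = lllllklj$ljkllllkkkljk
  rot[14] = llllklj$ljkllllkkkljkl
  rot[15] = lllklj$ljkllllkkkljkll
  rot[16] = llklj$ljkllllkkkljklll
  rot[17] = lklj$ljkllllkkkljkllll
  rot[18] = klj$ljkllllkkkljklllll
  rot[19] = lj$ljkllllkkkljklllllk
  rot[20] = j$ljkllllkkkljklllllkl
  rot[21] = $ljkllllkkkljklllllklj
Sorted (with $ < everything):
  sorted[0] = $ljkllllkkkljklllllklj
  sorted[1] = j$ljkllllkkkljklllllkl
  sorted[2] = jkllllkkkljklllllklj$l
  sorted[3] = jklllllklj$ljkllllkkkl
  sorted[4] = kkkljklllllklj$ljkllll
  sorted[5] = kkljklllllklj$ljkllllk
  sorted[6] = klj$ljkllllkkkljklllll
  sorted[7] = kljklllllklj$ljkllllkk
  sorted[8] = kllllkkkljklllllklj$lj
  sorted[9] = klllllklj$ljkllllkkklj
  sorted[10] = lj$ljkllllkkkljklllllk
  sorted[11] = ljkllllkkkljklllllklj$
  sorted[12] = ljklllllklj$ljkllllkkk
  sorted[13] = lkkkljklllllklj$ljklll
  sorted[14] = lklj$ljkllllkkkljkllll
  sorted[15] = llkkkljklllllklj$ljkll
  sorted[16] = llklj$ljkllllkkkljklll
  sorted[17] = lllkkkljklllllklj$ljkl
  sorted[18] = lllklj$ljkllllkkkljkll
  sorted[19] = llllkkkljklllllklj$ljk
  sorted[20] = llllklj$ljkllllkkkljkl
  sorted[21] = lllllklj$ljkllllkkkljk
sorted[16] = llklj$ljkllllkkkljklll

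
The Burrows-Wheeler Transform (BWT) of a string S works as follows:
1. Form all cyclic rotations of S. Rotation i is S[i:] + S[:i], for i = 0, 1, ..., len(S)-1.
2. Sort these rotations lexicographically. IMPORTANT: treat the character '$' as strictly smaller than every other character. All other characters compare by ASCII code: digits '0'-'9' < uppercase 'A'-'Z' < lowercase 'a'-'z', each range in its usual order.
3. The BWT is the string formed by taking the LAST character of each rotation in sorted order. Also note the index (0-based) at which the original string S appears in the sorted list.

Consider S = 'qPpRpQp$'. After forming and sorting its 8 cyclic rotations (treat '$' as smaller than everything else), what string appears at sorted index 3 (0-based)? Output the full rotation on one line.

Answer: RpQp$qPp

Derivation:
All 8 rotations (rotation i = S[i:]+S[:i]):
  rot[0] = qPpRpQp$
  rot[1] = PpRpQp$q
  rot[2] = pRpQp$qP
  rot[3] = RpQp$qPp
  rot[4] = pQp$qPpR
  rot[5] = Qp$qPpRp
  rot[6] = p$qPpRpQ
  rot[7] = $qPpRpQp
Sorted (with $ < everything):
  sorted[0] = $qPpRpQp
  sorted[1] = PpRpQp$q
  sorted[2] = Qp$qPpRp
  sorted[3] = RpQp$qPp
  sorted[4] = p$qPpRpQ
  sorted[5] = pQp$qPpR
  sorted[6] = pRpQp$qP
  sorted[7] = qPpRpQp$
sorted[3] = RpQp$qPp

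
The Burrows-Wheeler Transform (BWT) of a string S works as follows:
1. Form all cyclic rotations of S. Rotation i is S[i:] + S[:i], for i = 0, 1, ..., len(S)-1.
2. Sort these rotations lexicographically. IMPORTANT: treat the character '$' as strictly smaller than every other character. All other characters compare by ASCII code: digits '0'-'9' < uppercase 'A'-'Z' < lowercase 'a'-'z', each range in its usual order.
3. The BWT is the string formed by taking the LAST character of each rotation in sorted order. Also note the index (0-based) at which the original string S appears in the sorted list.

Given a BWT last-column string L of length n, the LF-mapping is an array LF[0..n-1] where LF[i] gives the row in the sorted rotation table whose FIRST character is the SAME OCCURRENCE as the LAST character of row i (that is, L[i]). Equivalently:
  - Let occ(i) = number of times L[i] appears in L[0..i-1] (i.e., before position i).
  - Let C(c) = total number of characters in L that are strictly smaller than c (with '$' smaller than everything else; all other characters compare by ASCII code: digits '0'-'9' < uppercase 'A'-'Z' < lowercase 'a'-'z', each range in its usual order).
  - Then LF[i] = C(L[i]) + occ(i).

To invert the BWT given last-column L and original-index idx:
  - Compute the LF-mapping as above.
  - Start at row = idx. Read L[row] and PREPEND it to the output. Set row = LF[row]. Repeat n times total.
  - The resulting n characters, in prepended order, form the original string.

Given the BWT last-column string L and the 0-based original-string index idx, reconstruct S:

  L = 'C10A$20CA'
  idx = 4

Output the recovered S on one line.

Answer: 2A100ACC$

Derivation:
LF mapping: 7 3 1 5 0 4 2 8 6
Walk LF starting at row 4, prepending L[row]:
  step 1: row=4, L[4]='$', prepend. Next row=LF[4]=0
  step 2: row=0, L[0]='C', prepend. Next row=LF[0]=7
  step 3: row=7, L[7]='C', prepend. Next row=LF[7]=8
  step 4: row=8, L[8]='A', prepend. Next row=LF[8]=6
  step 5: row=6, L[6]='0', prepend. Next row=LF[6]=2
  step 6: row=2, L[2]='0', prepend. Next row=LF[2]=1
  step 7: row=1, L[1]='1', prepend. Next row=LF[1]=3
  step 8: row=3, L[3]='A', prepend. Next row=LF[3]=5
  step 9: row=5, L[5]='2', prepend. Next row=LF[5]=4
Reversed output: 2A100ACC$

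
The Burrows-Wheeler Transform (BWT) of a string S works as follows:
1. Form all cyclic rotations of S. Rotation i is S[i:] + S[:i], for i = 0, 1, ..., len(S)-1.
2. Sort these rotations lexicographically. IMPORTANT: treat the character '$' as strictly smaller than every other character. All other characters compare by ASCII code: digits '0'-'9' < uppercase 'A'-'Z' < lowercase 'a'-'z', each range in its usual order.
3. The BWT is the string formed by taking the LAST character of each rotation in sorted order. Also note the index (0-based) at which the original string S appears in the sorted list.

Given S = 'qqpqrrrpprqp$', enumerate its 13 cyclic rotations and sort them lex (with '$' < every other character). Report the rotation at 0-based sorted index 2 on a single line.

Answer: pprqp$qqpqrrr

Derivation:
All 13 rotations (rotation i = S[i:]+S[:i]):
  rot[0] = qqpqrrrpprqp$
  rot[1] = qpqrrrpprqp$q
  rot[2] = pqrrrpprqp$qq
  rot[3] = qrrrpprqp$qqp
  rot[4] = rrrpprqp$qqpq
  rot[5] = rrpprqp$qqpqr
  rot[6] = rpprqp$qqpqrr
  rot[7] = pprqp$qqpqrrr
  rot[8] = prqp$qqpqrrrp
  rot[9] = rqp$qqpqrrrpp
  rot[10] = qp$qqpqrrrppr
  rot[11] = p$qqpqrrrpprq
  rot[12] = $qqpqrrrpprqp
Sorted (with $ < everything):
  sorted[0] = $qqpqrrrpprqp
  sorted[1] = p$qqpqrrrpprq
  sorted[2] = pprqp$qqpqrrr
  sorted[3] = pqrrrpprqp$qq
  sorted[4] = prqp$qqpqrrrp
  sorted[5] = qp$qqpqrrrppr
  sorted[6] = qpqrrrpprqp$q
  sorted[7] = qqpqrrrpprqp$
  sorted[8] = qrrrpprqp$qqp
  sorted[9] = rpprqp$qqpqrr
  sorted[10] = rqp$qqpqrrrpp
  sorted[11] = rrpprqp$qqpqr
  sorted[12] = rrrpprqp$qqpq
sorted[2] = pprqp$qqpqrrr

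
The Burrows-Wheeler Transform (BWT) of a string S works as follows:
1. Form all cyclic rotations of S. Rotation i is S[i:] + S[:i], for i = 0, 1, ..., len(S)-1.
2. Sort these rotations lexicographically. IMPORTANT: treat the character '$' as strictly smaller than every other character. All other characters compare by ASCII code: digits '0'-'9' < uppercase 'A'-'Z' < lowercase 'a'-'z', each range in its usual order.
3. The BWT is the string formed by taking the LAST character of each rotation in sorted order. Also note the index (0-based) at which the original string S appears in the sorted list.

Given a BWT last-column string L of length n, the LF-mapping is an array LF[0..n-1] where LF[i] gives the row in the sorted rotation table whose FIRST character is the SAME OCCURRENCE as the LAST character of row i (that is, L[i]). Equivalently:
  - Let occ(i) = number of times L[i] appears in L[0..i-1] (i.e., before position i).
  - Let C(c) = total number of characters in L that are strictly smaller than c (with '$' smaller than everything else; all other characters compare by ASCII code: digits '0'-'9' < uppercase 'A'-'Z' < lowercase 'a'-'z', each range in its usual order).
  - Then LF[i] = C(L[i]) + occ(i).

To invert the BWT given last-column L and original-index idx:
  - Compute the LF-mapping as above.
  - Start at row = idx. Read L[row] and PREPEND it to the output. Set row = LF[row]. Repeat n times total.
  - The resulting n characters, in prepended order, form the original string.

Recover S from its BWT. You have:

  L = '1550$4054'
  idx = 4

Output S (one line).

LF mapping: 3 6 7 1 0 4 2 8 5
Walk LF starting at row 4, prepending L[row]:
  step 1: row=4, L[4]='$', prepend. Next row=LF[4]=0
  step 2: row=0, L[0]='1', prepend. Next row=LF[0]=3
  step 3: row=3, L[3]='0', prepend. Next row=LF[3]=1
  step 4: row=1, L[1]='5', prepend. Next row=LF[1]=6
  step 5: row=6, L[6]='0', prepend. Next row=LF[6]=2
  step 6: row=2, L[2]='5', prepend. Next row=LF[2]=7
  step 7: row=7, L[7]='5', prepend. Next row=LF[7]=8
  step 8: row=8, L[8]='4', prepend. Next row=LF[8]=5
  step 9: row=5, L[5]='4', prepend. Next row=LF[5]=4
Reversed output: 44550501$

Answer: 44550501$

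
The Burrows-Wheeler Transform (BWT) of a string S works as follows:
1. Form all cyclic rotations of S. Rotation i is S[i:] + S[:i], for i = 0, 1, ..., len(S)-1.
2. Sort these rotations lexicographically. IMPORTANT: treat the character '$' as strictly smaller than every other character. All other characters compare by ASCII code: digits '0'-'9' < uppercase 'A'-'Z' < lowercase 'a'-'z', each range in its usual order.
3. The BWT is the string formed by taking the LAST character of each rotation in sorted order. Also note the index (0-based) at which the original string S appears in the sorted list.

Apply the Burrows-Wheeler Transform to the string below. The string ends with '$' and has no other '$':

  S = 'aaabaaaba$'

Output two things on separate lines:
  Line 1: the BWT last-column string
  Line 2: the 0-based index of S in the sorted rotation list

Answer: abb$aaaaaa
3

Derivation:
All 10 rotations (rotation i = S[i:]+S[:i]):
  rot[0] = aaabaaaba$
  rot[1] = aabaaaba$a
  rot[2] = abaaaba$aa
  rot[3] = baaaba$aaa
  rot[4] = aaaba$aaab
  rot[5] = aaba$aaaba
  rot[6] = aba$aaabaa
  rot[7] = ba$aaabaaa
  rot[8] = a$aaabaaab
  rot[9] = $aaabaaaba
Sorted (with $ < everything):
  sorted[0] = $aaabaaaba  (last char: 'a')
  sorted[1] = a$aaabaaab  (last char: 'b')
  sorted[2] = aaaba$aaab  (last char: 'b')
  sorted[3] = aaabaaaba$  (last char: '$')
  sorted[4] = aaba$aaaba  (last char: 'a')
  sorted[5] = aabaaaba$a  (last char: 'a')
  sorted[6] = aba$aaabaa  (last char: 'a')
  sorted[7] = abaaaba$aa  (last char: 'a')
  sorted[8] = ba$aaabaaa  (last char: 'a')
  sorted[9] = baaaba$aaa  (last char: 'a')
Last column: abb$aaaaaa
Original string S is at sorted index 3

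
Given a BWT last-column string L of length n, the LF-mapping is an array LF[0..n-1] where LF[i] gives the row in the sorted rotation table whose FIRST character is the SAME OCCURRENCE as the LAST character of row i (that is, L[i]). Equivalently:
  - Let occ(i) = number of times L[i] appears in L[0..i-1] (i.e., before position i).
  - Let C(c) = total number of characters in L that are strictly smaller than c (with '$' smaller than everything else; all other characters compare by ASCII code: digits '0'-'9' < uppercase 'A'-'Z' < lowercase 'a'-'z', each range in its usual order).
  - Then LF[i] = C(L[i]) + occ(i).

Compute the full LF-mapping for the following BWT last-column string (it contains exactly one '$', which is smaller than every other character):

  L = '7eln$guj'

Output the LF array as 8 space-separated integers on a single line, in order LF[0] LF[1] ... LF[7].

Char counts: '$':1, '7':1, 'e':1, 'g':1, 'j':1, 'l':1, 'n':1, 'u':1
C (first-col start): C('$')=0, C('7')=1, C('e')=2, C('g')=3, C('j')=4, C('l')=5, C('n')=6, C('u')=7
L[0]='7': occ=0, LF[0]=C('7')+0=1+0=1
L[1]='e': occ=0, LF[1]=C('e')+0=2+0=2
L[2]='l': occ=0, LF[2]=C('l')+0=5+0=5
L[3]='n': occ=0, LF[3]=C('n')+0=6+0=6
L[4]='$': occ=0, LF[4]=C('$')+0=0+0=0
L[5]='g': occ=0, LF[5]=C('g')+0=3+0=3
L[6]='u': occ=0, LF[6]=C('u')+0=7+0=7
L[7]='j': occ=0, LF[7]=C('j')+0=4+0=4

Answer: 1 2 5 6 0 3 7 4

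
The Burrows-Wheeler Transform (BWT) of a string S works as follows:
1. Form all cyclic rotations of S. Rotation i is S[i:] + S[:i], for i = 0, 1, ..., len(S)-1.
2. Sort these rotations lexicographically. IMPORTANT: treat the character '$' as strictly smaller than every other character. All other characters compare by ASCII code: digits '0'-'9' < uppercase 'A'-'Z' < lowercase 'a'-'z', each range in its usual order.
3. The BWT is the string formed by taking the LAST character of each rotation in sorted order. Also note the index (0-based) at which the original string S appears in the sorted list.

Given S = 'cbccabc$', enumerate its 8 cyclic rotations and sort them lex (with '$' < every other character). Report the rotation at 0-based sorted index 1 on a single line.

All 8 rotations (rotation i = S[i:]+S[:i]):
  rot[0] = cbccabc$
  rot[1] = bccabc$c
  rot[2] = ccabc$cb
  rot[3] = cabc$cbc
  rot[4] = abc$cbcc
  rot[5] = bc$cbcca
  rot[6] = c$cbccab
  rot[7] = $cbccabc
Sorted (with $ < everything):
  sorted[0] = $cbccabc
  sorted[1] = abc$cbcc
  sorted[2] = bc$cbcca
  sorted[3] = bccabc$c
  sorted[4] = c$cbccab
  sorted[5] = cabc$cbc
  sorted[6] = cbccabc$
  sorted[7] = ccabc$cb
sorted[1] = abc$cbcc

Answer: abc$cbcc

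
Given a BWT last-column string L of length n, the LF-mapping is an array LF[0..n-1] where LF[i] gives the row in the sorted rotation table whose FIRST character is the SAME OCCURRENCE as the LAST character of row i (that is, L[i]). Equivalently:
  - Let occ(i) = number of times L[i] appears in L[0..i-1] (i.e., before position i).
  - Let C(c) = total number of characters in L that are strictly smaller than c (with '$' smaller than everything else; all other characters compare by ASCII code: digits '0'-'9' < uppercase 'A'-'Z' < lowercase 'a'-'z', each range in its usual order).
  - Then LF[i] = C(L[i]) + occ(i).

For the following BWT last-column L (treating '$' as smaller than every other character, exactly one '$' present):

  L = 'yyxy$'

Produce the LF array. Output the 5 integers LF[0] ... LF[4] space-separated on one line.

Answer: 2 3 1 4 0

Derivation:
Char counts: '$':1, 'x':1, 'y':3
C (first-col start): C('$')=0, C('x')=1, C('y')=2
L[0]='y': occ=0, LF[0]=C('y')+0=2+0=2
L[1]='y': occ=1, LF[1]=C('y')+1=2+1=3
L[2]='x': occ=0, LF[2]=C('x')+0=1+0=1
L[3]='y': occ=2, LF[3]=C('y')+2=2+2=4
L[4]='$': occ=0, LF[4]=C('$')+0=0+0=0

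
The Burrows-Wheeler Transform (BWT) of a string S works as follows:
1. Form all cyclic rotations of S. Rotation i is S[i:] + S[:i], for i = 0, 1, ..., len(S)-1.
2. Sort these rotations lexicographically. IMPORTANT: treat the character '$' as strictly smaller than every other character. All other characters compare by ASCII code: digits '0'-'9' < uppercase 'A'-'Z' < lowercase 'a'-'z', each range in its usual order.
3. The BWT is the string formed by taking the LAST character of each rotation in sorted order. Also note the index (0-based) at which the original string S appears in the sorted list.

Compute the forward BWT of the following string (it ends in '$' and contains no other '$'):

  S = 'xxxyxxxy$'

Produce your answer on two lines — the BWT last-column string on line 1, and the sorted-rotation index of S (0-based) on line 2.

All 9 rotations (rotation i = S[i:]+S[:i]):
  rot[0] = xxxyxxxy$
  rot[1] = xxyxxxy$x
  rot[2] = xyxxxy$xx
  rot[3] = yxxxy$xxx
  rot[4] = xxxy$xxxy
  rot[5] = xxy$xxxyx
  rot[6] = xy$xxxyxx
  rot[7] = y$xxxyxxx
  rot[8] = $xxxyxxxy
Sorted (with $ < everything):
  sorted[0] = $xxxyxxxy  (last char: 'y')
  sorted[1] = xxxy$xxxy  (last char: 'y')
  sorted[2] = xxxyxxxy$  (last char: '$')
  sorted[3] = xxy$xxxyx  (last char: 'x')
  sorted[4] = xxyxxxy$x  (last char: 'x')
  sorted[5] = xy$xxxyxx  (last char: 'x')
  sorted[6] = xyxxxy$xx  (last char: 'x')
  sorted[7] = y$xxxyxxx  (last char: 'x')
  sorted[8] = yxxxy$xxx  (last char: 'x')
Last column: yy$xxxxxx
Original string S is at sorted index 2

Answer: yy$xxxxxx
2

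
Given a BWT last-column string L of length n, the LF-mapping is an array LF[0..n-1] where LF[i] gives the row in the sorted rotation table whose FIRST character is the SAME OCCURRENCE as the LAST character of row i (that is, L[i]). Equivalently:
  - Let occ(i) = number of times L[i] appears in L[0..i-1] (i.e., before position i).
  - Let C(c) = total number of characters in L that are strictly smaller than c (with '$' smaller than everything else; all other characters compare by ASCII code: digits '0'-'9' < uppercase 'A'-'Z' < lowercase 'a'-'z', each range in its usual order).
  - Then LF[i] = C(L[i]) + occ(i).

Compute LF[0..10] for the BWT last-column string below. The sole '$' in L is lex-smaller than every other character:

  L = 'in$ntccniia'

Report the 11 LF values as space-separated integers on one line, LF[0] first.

Answer: 4 7 0 8 10 2 3 9 5 6 1

Derivation:
Char counts: '$':1, 'a':1, 'c':2, 'i':3, 'n':3, 't':1
C (first-col start): C('$')=0, C('a')=1, C('c')=2, C('i')=4, C('n')=7, C('t')=10
L[0]='i': occ=0, LF[0]=C('i')+0=4+0=4
L[1]='n': occ=0, LF[1]=C('n')+0=7+0=7
L[2]='$': occ=0, LF[2]=C('$')+0=0+0=0
L[3]='n': occ=1, LF[3]=C('n')+1=7+1=8
L[4]='t': occ=0, LF[4]=C('t')+0=10+0=10
L[5]='c': occ=0, LF[5]=C('c')+0=2+0=2
L[6]='c': occ=1, LF[6]=C('c')+1=2+1=3
L[7]='n': occ=2, LF[7]=C('n')+2=7+2=9
L[8]='i': occ=1, LF[8]=C('i')+1=4+1=5
L[9]='i': occ=2, LF[9]=C('i')+2=4+2=6
L[10]='a': occ=0, LF[10]=C('a')+0=1+0=1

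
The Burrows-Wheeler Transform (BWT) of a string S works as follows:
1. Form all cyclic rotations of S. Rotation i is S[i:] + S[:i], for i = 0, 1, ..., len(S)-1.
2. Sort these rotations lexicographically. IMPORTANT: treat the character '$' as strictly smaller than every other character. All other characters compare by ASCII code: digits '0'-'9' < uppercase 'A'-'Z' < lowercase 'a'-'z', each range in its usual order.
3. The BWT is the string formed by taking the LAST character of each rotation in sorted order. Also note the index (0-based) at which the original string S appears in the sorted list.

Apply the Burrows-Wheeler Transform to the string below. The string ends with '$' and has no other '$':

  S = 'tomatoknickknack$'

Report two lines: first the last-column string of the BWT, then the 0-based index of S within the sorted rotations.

Answer: knmaincckookktta$
16

Derivation:
All 17 rotations (rotation i = S[i:]+S[:i]):
  rot[0] = tomatoknickknack$
  rot[1] = omatoknickknack$t
  rot[2] = matoknickknack$to
  rot[3] = atoknickknack$tom
  rot[4] = toknickknack$toma
  rot[5] = oknickknack$tomat
  rot[6] = knickknack$tomato
  rot[7] = nickknack$tomatok
  rot[8] = ickknack$tomatokn
  rot[9] = ckknack$tomatokni
  rot[10] = kknack$tomatoknic
  rot[11] = knack$tomatoknick
  rot[12] = nack$tomatoknickk
  rot[13] = ack$tomatoknickkn
  rot[14] = ck$tomatoknickkna
  rot[15] = k$tomatoknickknac
  rot[16] = $tomatoknickknack
Sorted (with $ < everything):
  sorted[0] = $tomatoknickknack  (last char: 'k')
  sorted[1] = ack$tomatoknickkn  (last char: 'n')
  sorted[2] = atoknickknack$tom  (last char: 'm')
  sorted[3] = ck$tomatoknickkna  (last char: 'a')
  sorted[4] = ckknack$tomatokni  (last char: 'i')
  sorted[5] = ickknack$tomatokn  (last char: 'n')
  sorted[6] = k$tomatoknickknac  (last char: 'c')
  sorted[7] = kknack$tomatoknic  (last char: 'c')
  sorted[8] = knack$tomatoknick  (last char: 'k')
  sorted[9] = knickknack$tomato  (last char: 'o')
  sorted[10] = matoknickknack$to  (last char: 'o')
  sorted[11] = nack$tomatoknickk  (last char: 'k')
  sorted[12] = nickknack$tomatok  (last char: 'k')
  sorted[13] = oknickknack$tomat  (last char: 't')
  sorted[14] = omatoknickknack$t  (last char: 't')
  sorted[15] = toknickknack$toma  (last char: 'a')
  sorted[16] = tomatoknickknack$  (last char: '$')
Last column: knmaincckookktta$
Original string S is at sorted index 16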